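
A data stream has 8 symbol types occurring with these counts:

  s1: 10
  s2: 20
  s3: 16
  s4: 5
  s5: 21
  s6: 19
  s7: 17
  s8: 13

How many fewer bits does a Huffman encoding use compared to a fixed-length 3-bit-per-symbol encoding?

Fixed-length: 3 bits × 121 symbols = 363 bits.
Huffman merges:
s4(5) + s1(10) → 15
s8(13) + 15 → 28
s3(16) + s7(17) → 33
s6(19) + s2(20) → 39
s5(21) + 28 → 49
33 + 39 → 72
49 + 72 → 121
Huffman total = 15 + 28 + 33 + 39 + 49 + 72 + 121 = 357 bits.
Saving = 363 − 357 = 6 bits.

6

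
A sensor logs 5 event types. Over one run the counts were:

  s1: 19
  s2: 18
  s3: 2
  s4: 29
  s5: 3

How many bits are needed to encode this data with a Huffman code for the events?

141

Greedily combine the two least-frequent nodes:
combine s3(2), s5(3) → 5
combine 5, s2(18) → 23
combine s1(19), 23 → 42
combine s4(29), 42 → 71
The encoded length is the sum of every internal node's weight: 5 + 23 + 42 + 71 = 141 bits.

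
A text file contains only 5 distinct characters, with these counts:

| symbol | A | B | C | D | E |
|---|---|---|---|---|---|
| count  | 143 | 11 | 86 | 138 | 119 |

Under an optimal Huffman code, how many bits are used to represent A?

2

Repeatedly merge the two smallest:
combine B(11), C(86) → 97
combine 97, E(119) → 216
combine D(138), A(143) → 281
combine 216, 281 → 497
The subtree containing A is merged 2 times, so code length = 2.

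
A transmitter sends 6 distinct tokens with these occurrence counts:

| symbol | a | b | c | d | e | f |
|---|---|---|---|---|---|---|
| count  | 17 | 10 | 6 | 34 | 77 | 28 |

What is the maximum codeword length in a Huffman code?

5

Merge the two lowest-weight nodes at each step:
merge c(6) and b(10): 16
merge 16 and a(17): 33
merge f(28) and 33: 61
merge d(34) and 61: 95
merge e(77) and 95: 172
The first pair merged (c, b) ends up deepest, at depth 5.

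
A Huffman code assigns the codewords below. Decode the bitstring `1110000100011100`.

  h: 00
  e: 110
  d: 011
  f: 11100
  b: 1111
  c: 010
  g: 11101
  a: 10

fhahf

Read left to right; each codeword is recognised as soon as it completes (prefix code):
  11100→f | 00→h | 10→a | 00→h | 11100→f
Decoded message: fhahf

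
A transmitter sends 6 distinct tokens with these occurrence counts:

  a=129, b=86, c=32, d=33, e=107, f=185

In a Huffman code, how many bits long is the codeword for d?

4

Huffman merges, smallest pair first:
c(32) + d(33) → 65
65 + b(86) → 151
e(107) + a(129) → 236
151 + f(185) → 336
236 + 336 → 572
The subtree containing d is merged 4 times, so code length = 4.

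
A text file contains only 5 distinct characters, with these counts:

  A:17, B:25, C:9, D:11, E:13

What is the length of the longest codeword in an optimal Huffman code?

3

Merge the two lowest-weight nodes at each step:
combine C(9), D(11) → 20
combine E(13), A(17) → 30
combine 20, B(25) → 45
combine 30, 45 → 75
The rarest symbols sit at the bottom; the longest codeword is 3 bits.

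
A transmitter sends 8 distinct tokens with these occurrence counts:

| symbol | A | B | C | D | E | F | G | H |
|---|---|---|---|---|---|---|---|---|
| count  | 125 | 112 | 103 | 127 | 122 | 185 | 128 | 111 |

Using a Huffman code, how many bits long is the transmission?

3039

Build the Huffman tree bottom-up:
merge C(103) and H(111): 214
merge B(112) and E(122): 234
merge A(125) and D(127): 252
merge G(128) and F(185): 313
merge 214 and 234: 448
merge 252 and 313: 565
merge 448 and 565: 1013
Total encoded bits = sum of merged weights = 214 + 234 + 252 + 313 + 448 + 565 + 1013 = 3039.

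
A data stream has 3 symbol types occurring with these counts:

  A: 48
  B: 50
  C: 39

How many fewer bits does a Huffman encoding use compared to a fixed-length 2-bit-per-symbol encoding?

50

Fixed-length: 2 bits × 137 symbols = 274 bits.
Huffman merges:
C(39) + A(48) → 87
B(50) + 87 → 137
Huffman total = 87 + 137 = 224 bits.
Saving = 274 − 224 = 50 bits.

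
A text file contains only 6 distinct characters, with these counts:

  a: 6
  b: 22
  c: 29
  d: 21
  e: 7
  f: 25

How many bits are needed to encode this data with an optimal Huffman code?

Merge the two smallest weights repeatedly:
merge a(6) and e(7): 13
merge 13 and d(21): 34
merge b(22) and f(25): 47
merge c(29) and 34: 63
merge 47 and 63: 110
The encoded length is the sum of every internal node's weight: 13 + 34 + 47 + 63 + 110 = 267 bits.

267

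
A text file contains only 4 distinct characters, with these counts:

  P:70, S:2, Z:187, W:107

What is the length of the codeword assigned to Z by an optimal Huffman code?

Repeatedly merge the two smallest:
merge S(2) and P(70): 72
merge 72 and W(107): 179
merge 179 and Z(187): 366
Z is merged only at the final step, so code length = 1.

1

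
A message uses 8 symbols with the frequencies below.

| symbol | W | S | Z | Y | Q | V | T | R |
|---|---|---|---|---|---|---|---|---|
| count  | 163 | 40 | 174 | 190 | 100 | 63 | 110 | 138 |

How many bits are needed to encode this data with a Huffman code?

Greedily combine the two least-frequent nodes:
combine S(40), V(63) → 103
combine Q(100), 103 → 203
combine T(110), R(138) → 248
combine W(163), Z(174) → 337
combine Y(190), 203 → 393
combine 248, 337 → 585
combine 393, 585 → 978
Each symbol's bit-cost is frequency × depth; summing gives 2847 bits (equivalently 103 + 203 + 248 + 337 + 393 + 585 + 978).

2847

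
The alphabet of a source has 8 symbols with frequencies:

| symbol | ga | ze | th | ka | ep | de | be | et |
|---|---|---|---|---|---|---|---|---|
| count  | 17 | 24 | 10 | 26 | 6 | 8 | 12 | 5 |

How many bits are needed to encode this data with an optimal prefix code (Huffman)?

303

Merge the two smallest weights repeatedly:
merge et(5) and ep(6): 11
merge de(8) and th(10): 18
merge 11 and be(12): 23
merge ga(17) and 18: 35
merge 23 and ze(24): 47
merge ka(26) and 35: 61
merge 47 and 61: 108
Total encoded bits = sum of merged weights = 11 + 18 + 23 + 35 + 47 + 61 + 108 = 303.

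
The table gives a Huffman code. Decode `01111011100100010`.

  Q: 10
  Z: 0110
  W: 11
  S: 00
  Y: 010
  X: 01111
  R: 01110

Read left to right; each codeword is recognised as soon as it completes (prefix code):
  01111→X | 01110→R | 010→Y | 00→S | 10→Q
Decoded message: XRYSQ

XRYSQ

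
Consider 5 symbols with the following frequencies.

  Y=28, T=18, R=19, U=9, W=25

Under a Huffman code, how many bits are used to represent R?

2

Repeatedly merge the two smallest:
merge U(9) and T(18): 27
merge R(19) and W(25): 44
merge 27 and Y(28): 55
merge 44 and 55: 99
R's leaf is at depth 2, giving a 2-bit codeword.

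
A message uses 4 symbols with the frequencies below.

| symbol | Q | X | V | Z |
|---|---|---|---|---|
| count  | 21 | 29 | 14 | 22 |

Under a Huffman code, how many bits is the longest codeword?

2

Merge the two lowest-weight nodes at each step:
V(14) + Q(21) → 35
Z(22) + X(29) → 51
35 + 51 → 86
The rarest symbols sit at the bottom; the longest codeword is 2 bits.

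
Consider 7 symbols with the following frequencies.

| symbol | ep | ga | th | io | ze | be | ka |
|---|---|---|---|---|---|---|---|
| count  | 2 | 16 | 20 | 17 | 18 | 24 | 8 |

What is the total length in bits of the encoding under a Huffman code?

281

Merge the two smallest weights repeatedly:
ep(2) + ka(8) → 10
10 + ga(16) → 26
io(17) + ze(18) → 35
th(20) + be(24) → 44
26 + 35 → 61
44 + 61 → 105
The encoded length is the sum of every internal node's weight: 10 + 26 + 35 + 44 + 61 + 105 = 281 bits.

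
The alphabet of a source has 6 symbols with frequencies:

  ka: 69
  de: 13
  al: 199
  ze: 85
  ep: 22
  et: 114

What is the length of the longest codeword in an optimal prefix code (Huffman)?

5

Merge the two lowest-weight nodes at each step:
combine de(13), ep(22) → 35
combine 35, ka(69) → 104
combine ze(85), 104 → 189
combine et(114), 189 → 303
combine al(199), 303 → 502
The first pair merged (de, ep) ends up deepest, at depth 5.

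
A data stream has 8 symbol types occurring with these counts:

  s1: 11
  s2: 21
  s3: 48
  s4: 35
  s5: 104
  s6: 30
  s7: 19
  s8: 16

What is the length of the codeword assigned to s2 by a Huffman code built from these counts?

4

Build the tree from the bottom:
merge s1(11) and s8(16): 27
merge s7(19) and s2(21): 40
merge 27 and s6(30): 57
merge s4(35) and 40: 75
merge s3(48) and 57: 105
merge 75 and s5(104): 179
merge 105 and 179: 284
The subtree containing s2 is merged 4 times, so code length = 4.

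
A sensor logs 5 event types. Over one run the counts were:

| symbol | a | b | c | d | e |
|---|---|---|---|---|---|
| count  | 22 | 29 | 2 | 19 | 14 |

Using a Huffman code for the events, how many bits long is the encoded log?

Build the Huffman tree bottom-up:
c(2) + e(14) → 16
16 + d(19) → 35
a(22) + b(29) → 51
35 + 51 → 86
Total encoded bits = sum of merged weights = 16 + 35 + 51 + 86 = 188.

188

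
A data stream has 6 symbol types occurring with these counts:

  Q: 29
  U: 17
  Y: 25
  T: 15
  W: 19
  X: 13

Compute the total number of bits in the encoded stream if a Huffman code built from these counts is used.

300

Merge the two smallest weights repeatedly:
X(13) + T(15) → 28
U(17) + W(19) → 36
Y(25) + 28 → 53
Q(29) + 36 → 65
53 + 65 → 118
Each symbol's bit-cost is frequency × depth; summing gives 300 bits (equivalently 28 + 36 + 53 + 65 + 118).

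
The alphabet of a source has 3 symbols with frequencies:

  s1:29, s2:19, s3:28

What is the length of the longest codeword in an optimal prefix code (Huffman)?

Merge the two lowest-weight nodes at each step:
s2(19) + s3(28) → 47
s1(29) + 47 → 76
The rarest symbols sit at the bottom; the longest codeword is 2 bits.

2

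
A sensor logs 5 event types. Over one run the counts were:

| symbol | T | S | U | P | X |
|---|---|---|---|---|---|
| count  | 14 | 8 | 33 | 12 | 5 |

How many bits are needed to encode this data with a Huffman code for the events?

149

Build the Huffman tree bottom-up:
combine X(5), S(8) → 13
combine P(12), 13 → 25
combine T(14), 25 → 39
combine U(33), 39 → 72
Total encoded bits = sum of merged weights = 13 + 25 + 39 + 72 = 149.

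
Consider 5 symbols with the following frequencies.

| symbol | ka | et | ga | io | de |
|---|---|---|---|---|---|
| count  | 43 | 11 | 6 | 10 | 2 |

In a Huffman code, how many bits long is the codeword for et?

2

Huffman merges, smallest pair first:
merge de(2) and ga(6): 8
merge 8 and io(10): 18
merge et(11) and 18: 29
merge 29 and ka(43): 72
et's leaf is at depth 2, giving a 2-bit codeword.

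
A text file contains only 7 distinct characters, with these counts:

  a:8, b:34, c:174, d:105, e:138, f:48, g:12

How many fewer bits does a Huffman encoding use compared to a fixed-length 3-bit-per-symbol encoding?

343

Fixed-length: 3 bits × 519 symbols = 1557 bits.
Huffman merges:
merge a(8) and g(12): 20
merge 20 and b(34): 54
merge f(48) and 54: 102
merge 102 and d(105): 207
merge e(138) and c(174): 312
merge 207 and 312: 519
Huffman total = 20 + 54 + 102 + 207 + 312 + 519 = 1214 bits.
Saving = 1557 − 1214 = 343 bits.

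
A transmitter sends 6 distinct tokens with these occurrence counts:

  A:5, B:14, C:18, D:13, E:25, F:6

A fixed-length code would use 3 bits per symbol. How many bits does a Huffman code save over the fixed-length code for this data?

46

Fixed-length: 3 bits × 81 symbols = 243 bits.
Huffman merges:
combine A(5), F(6) → 11
combine 11, D(13) → 24
combine B(14), C(18) → 32
combine 24, E(25) → 49
combine 32, 49 → 81
Huffman total = 11 + 24 + 32 + 49 + 81 = 197 bits.
Saving = 243 − 197 = 46 bits.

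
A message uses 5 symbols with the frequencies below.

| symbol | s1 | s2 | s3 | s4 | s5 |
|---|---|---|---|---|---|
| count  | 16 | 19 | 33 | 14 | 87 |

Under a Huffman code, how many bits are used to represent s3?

2

Repeatedly merge the two smallest:
combine s4(14), s1(16) → 30
combine s2(19), 30 → 49
combine s3(33), 49 → 82
combine 82, s5(87) → 169
The subtree containing s3 is merged 2 times, so code length = 2.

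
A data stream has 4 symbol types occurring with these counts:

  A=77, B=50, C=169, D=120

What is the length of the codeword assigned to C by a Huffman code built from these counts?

1

Huffman merges, smallest pair first:
combine B(50), A(77) → 127
combine D(120), 127 → 247
combine C(169), 247 → 416
C is a child of the root — depth 1, so its codeword is a single bit.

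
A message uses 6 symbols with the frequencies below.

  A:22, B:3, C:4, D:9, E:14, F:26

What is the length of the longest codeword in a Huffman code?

Merge the two lowest-weight nodes at each step:
merge B(3) and C(4): 7
merge 7 and D(9): 16
merge E(14) and 16: 30
merge A(22) and F(26): 48
merge 30 and 48: 78
The first pair merged (B, C) ends up deepest, at depth 4.

4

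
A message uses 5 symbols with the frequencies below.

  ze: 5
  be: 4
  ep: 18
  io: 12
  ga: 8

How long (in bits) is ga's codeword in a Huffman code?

3

Build the tree from the bottom:
combine be(4), ze(5) → 9
combine ga(8), 9 → 17
combine io(12), 17 → 29
combine ep(18), 29 → 47
The subtree containing ga is merged 3 times, so code length = 3.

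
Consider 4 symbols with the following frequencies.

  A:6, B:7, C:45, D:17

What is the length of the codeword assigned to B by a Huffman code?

Repeatedly merge the two smallest:
merge A(6) and B(7): 13
merge 13 and D(17): 30
merge 30 and C(45): 75
The subtree containing B is merged 3 times, so code length = 3.

3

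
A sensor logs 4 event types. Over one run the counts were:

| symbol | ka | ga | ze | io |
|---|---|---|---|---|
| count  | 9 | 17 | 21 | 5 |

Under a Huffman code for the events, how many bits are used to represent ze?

1

Repeatedly merge the two smallest:
combine io(5), ka(9) → 14
combine 14, ga(17) → 31
combine ze(21), 31 → 52
ze sits one level below the root: a 1-bit codeword.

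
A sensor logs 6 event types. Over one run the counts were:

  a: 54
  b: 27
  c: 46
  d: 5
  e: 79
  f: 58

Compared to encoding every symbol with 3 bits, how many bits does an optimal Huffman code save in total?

159

Fixed-length: 3 bits × 269 symbols = 807 bits.
Huffman merges:
d(5) + b(27) → 32
32 + c(46) → 78
a(54) + f(58) → 112
78 + e(79) → 157
112 + 157 → 269
Huffman total = 32 + 78 + 112 + 157 + 269 = 648 bits.
Saving = 807 − 648 = 159 bits.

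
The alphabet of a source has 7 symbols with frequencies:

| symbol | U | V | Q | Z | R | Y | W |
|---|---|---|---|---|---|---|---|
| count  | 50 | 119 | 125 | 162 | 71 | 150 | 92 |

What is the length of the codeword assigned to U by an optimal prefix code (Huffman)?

4

Huffman merges, smallest pair first:
merge U(50) and R(71): 121
merge W(92) and V(119): 211
merge 121 and Q(125): 246
merge Y(150) and Z(162): 312
merge 211 and 246: 457
merge 312 and 457: 769
U sits 4 levels below the root, so its codeword is 4 bits.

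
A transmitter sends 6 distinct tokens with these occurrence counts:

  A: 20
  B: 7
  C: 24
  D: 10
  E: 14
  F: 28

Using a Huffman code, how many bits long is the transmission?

254

Build the Huffman tree bottom-up:
combine B(7), D(10) → 17
combine E(14), 17 → 31
combine A(20), C(24) → 44
combine F(28), 31 → 59
combine 44, 59 → 103
Total encoded bits = sum of merged weights = 17 + 31 + 44 + 59 + 103 = 254.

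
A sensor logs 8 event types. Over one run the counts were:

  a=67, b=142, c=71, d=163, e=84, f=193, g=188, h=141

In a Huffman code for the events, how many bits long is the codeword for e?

Build the tree from the bottom:
merge a(67) and c(71): 138
merge e(84) and 138: 222
merge h(141) and b(142): 283
merge d(163) and g(188): 351
merge f(193) and 222: 415
merge 283 and 351: 634
merge 415 and 634: 1049
e sits 3 levels below the root, so its codeword is 3 bits.

3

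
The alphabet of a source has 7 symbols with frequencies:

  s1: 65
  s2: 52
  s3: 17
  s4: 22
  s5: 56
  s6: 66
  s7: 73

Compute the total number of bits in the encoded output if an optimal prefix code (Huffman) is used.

953

Greedily combine the two least-frequent nodes:
combine s3(17), s4(22) → 39
combine 39, s2(52) → 91
combine s5(56), s1(65) → 121
combine s6(66), s7(73) → 139
combine 91, 121 → 212
combine 139, 212 → 351
Total encoded bits = sum of merged weights = 39 + 91 + 121 + 139 + 212 + 351 = 953.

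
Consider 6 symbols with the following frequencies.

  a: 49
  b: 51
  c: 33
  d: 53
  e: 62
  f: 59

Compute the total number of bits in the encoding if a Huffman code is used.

800

Merge the two smallest weights repeatedly:
merge c(33) and a(49): 82
merge b(51) and d(53): 104
merge f(59) and e(62): 121
merge 82 and 104: 186
merge 121 and 186: 307
The encoded length is the sum of every internal node's weight: 82 + 104 + 121 + 186 + 307 = 800 bits.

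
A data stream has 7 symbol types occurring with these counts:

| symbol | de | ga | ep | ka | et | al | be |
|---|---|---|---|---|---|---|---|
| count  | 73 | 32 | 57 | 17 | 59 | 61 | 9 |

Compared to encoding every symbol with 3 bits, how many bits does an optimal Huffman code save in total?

Fixed-length: 3 bits × 308 symbols = 924 bits.
Huffman merges:
combine be(9), ka(17) → 26
combine 26, ga(32) → 58
combine ep(57), 58 → 115
combine et(59), al(61) → 120
combine de(73), 115 → 188
combine 120, 188 → 308
Huffman total = 26 + 58 + 115 + 120 + 188 + 308 = 815 bits.
Saving = 924 − 815 = 109 bits.

109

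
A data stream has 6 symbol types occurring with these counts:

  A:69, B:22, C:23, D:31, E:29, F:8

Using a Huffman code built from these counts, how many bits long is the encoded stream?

Greedily combine the two least-frequent nodes:
combine F(8), B(22) → 30
combine C(23), E(29) → 52
combine 30, D(31) → 61
combine 52, 61 → 113
combine A(69), 113 → 182
The encoded length is the sum of every internal node's weight: 30 + 52 + 61 + 113 + 182 = 438 bits.

438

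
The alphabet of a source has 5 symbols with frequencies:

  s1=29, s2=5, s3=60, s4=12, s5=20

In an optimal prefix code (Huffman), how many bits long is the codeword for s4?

Build the tree from the bottom:
s2(5) + s4(12) → 17
17 + s5(20) → 37
s1(29) + 37 → 66
s3(60) + 66 → 126
The subtree containing s4 is merged 4 times, so code length = 4.

4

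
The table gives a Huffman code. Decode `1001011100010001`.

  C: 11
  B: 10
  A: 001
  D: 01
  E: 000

Read left to right; each codeword is recognised as soon as it completes (prefix code):
  10→B | 01→D | 01→D | 11→C | 000→E | 10→B | 001→A
Decoded message: BDDCEBA

BDDCEBA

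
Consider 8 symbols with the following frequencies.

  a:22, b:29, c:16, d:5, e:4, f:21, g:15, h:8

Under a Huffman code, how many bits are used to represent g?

3

Huffman merges, smallest pair first:
combine e(4), d(5) → 9
combine h(8), 9 → 17
combine g(15), c(16) → 31
combine 17, f(21) → 38
combine a(22), b(29) → 51
combine 31, 38 → 69
combine 51, 69 → 120
g's leaf is at depth 3, giving a 3-bit codeword.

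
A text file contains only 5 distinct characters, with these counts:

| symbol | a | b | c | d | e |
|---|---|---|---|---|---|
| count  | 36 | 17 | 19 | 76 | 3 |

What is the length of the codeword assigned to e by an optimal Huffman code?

4

Repeatedly merge the two smallest:
combine e(3), b(17) → 20
combine c(19), 20 → 39
combine a(36), 39 → 75
combine 75, d(76) → 151
e's leaf is at depth 4, giving a 4-bit codeword.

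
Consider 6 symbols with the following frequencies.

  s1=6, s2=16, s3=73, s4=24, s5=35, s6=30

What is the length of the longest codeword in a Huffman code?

4

Merge the two lowest-weight nodes at each step:
combine s1(6), s2(16) → 22
combine 22, s4(24) → 46
combine s6(30), s5(35) → 65
combine 46, 65 → 111
combine s3(73), 111 → 184
Maximum depth reached is 4.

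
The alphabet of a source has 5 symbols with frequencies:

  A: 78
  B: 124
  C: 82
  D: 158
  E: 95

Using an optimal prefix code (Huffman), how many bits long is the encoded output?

1234

Greedily combine the two least-frequent nodes:
merge A(78) and C(82): 160
merge E(95) and B(124): 219
merge D(158) and 160: 318
merge 219 and 318: 537
The encoded length is the sum of every internal node's weight: 160 + 219 + 318 + 537 = 1234 bits.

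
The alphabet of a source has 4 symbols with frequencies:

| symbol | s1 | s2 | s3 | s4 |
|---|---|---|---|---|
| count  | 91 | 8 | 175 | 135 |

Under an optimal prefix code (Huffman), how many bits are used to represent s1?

Build the tree from the bottom:
s2(8) + s1(91) → 99
99 + s4(135) → 234
s3(175) + 234 → 409
s1's leaf is at depth 3, giving a 3-bit codeword.

3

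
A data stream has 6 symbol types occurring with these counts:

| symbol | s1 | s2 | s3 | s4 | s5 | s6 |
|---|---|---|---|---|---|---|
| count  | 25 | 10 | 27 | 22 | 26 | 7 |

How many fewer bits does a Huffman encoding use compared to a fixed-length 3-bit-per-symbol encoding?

61

Fixed-length: 3 bits × 117 symbols = 351 bits.
Huffman merges:
merge s6(7) and s2(10): 17
merge 17 and s4(22): 39
merge s1(25) and s5(26): 51
merge s3(27) and 39: 66
merge 51 and 66: 117
Huffman total = 17 + 39 + 51 + 66 + 117 = 290 bits.
Saving = 351 − 290 = 61 bits.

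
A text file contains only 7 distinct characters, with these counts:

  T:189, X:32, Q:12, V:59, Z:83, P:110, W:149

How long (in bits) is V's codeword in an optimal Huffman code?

4

Repeatedly merge the two smallest:
merge Q(12) and X(32): 44
merge 44 and V(59): 103
merge Z(83) and 103: 186
merge P(110) and W(149): 259
merge 186 and T(189): 375
merge 259 and 375: 634
V's leaf is at depth 4, giving a 4-bit codeword.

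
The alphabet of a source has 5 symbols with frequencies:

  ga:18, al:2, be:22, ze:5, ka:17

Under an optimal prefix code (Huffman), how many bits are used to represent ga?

Repeatedly merge the two smallest:
combine al(2), ze(5) → 7
combine 7, ka(17) → 24
combine ga(18), be(22) → 40
combine 24, 40 → 64
ga sits 2 levels below the root, so its codeword is 2 bits.

2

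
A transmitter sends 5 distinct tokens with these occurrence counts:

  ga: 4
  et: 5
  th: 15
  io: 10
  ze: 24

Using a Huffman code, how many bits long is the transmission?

Merge the two smallest weights repeatedly:
combine ga(4), et(5) → 9
combine 9, io(10) → 19
combine th(15), 19 → 34
combine ze(24), 34 → 58
Total encoded bits = sum of merged weights = 9 + 19 + 34 + 58 = 120.

120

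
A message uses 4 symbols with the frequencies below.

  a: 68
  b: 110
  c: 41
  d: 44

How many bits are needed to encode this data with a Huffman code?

Merge the two smallest weights repeatedly:
c(41) + d(44) → 85
a(68) + 85 → 153
b(110) + 153 → 263
Total encoded bits = sum of merged weights = 85 + 153 + 263 = 501.

501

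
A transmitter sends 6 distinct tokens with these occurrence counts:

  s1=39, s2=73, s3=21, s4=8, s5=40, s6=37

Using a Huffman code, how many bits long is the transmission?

531

Build the Huffman tree bottom-up:
combine s4(8), s3(21) → 29
combine 29, s6(37) → 66
combine s1(39), s5(40) → 79
combine 66, s2(73) → 139
combine 79, 139 → 218
The encoded length is the sum of every internal node's weight: 29 + 66 + 79 + 139 + 218 = 531 bits.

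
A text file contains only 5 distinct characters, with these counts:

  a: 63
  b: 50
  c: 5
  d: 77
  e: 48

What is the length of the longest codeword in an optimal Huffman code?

3

Merge the two lowest-weight nodes at each step:
c(5) + e(48) → 53
b(50) + 53 → 103
a(63) + d(77) → 140
103 + 140 → 243
The first pair merged (c, e) ends up deepest, at depth 3.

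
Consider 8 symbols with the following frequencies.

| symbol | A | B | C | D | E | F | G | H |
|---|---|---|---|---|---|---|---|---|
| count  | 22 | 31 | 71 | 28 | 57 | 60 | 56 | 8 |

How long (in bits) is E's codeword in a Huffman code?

Repeatedly merge the two smallest:
H(8) + A(22) → 30
D(28) + 30 → 58
B(31) + G(56) → 87
E(57) + 58 → 115
F(60) + C(71) → 131
87 + 115 → 202
131 + 202 → 333
E's leaf is at depth 3, giving a 3-bit codeword.

3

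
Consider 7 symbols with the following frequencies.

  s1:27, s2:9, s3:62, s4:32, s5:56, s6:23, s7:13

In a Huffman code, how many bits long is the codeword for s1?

3

Build the tree from the bottom:
merge s2(9) and s7(13): 22
merge 22 and s6(23): 45
merge s1(27) and s4(32): 59
merge 45 and s5(56): 101
merge 59 and s3(62): 121
merge 101 and 121: 222
s1's leaf is at depth 3, giving a 3-bit codeword.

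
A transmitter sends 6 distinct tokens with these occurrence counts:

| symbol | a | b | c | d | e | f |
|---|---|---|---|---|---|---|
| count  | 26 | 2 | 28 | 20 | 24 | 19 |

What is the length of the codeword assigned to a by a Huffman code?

Repeatedly merge the two smallest:
b(2) + f(19) → 21
d(20) + 21 → 41
e(24) + a(26) → 50
c(28) + 41 → 69
50 + 69 → 119
a sits 2 levels below the root, so its codeword is 2 bits.

2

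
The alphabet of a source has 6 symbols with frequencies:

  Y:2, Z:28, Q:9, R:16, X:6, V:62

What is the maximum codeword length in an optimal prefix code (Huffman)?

Merge the two lowest-weight nodes at each step:
combine Y(2), X(6) → 8
combine 8, Q(9) → 17
combine R(16), 17 → 33
combine Z(28), 33 → 61
combine 61, V(62) → 123
The first pair merged (Y, X) ends up deepest, at depth 5.

5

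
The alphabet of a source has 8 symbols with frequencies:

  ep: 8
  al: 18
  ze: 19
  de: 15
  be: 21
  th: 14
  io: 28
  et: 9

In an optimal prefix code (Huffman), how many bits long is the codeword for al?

Build the tree from the bottom:
combine ep(8), et(9) → 17
combine th(14), de(15) → 29
combine 17, al(18) → 35
combine ze(19), be(21) → 40
combine io(28), 29 → 57
combine 35, 40 → 75
combine 57, 75 → 132
al's leaf is at depth 3, giving a 3-bit codeword.

3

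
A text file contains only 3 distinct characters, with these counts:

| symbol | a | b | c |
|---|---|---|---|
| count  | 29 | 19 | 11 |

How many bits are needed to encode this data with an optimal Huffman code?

Merge the two smallest weights repeatedly:
c(11) + b(19) → 30
a(29) + 30 → 59
Each symbol's bit-cost is frequency × depth; summing gives 89 bits (equivalently 30 + 59).

89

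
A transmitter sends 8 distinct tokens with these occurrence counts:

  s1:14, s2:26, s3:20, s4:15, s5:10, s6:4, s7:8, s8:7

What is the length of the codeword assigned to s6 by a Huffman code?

Huffman merges, smallest pair first:
combine s6(4), s8(7) → 11
combine s7(8), s5(10) → 18
combine 11, s1(14) → 25
combine s4(15), 18 → 33
combine s3(20), 25 → 45
combine s2(26), 33 → 59
combine 45, 59 → 104
s6 sits 4 levels below the root, so its codeword is 4 bits.

4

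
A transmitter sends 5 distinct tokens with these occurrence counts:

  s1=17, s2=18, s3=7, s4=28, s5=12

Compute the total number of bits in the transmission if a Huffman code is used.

183

Build the Huffman tree bottom-up:
s3(7) + s5(12) → 19
s1(17) + s2(18) → 35
19 + s4(28) → 47
35 + 47 → 82
Total encoded bits = sum of merged weights = 19 + 35 + 47 + 82 = 183.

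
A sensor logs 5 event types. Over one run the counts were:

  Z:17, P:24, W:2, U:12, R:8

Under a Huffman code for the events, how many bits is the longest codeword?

Merge the two lowest-weight nodes at each step:
combine W(2), R(8) → 10
combine 10, U(12) → 22
combine Z(17), 22 → 39
combine P(24), 39 → 63
The rarest symbols sit at the bottom; the longest codeword is 4 bits.

4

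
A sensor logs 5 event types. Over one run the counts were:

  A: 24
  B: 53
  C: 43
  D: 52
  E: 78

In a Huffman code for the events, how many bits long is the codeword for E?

2

Repeatedly merge the two smallest:
combine A(24), C(43) → 67
combine D(52), B(53) → 105
combine 67, E(78) → 145
combine 105, 145 → 250
The subtree containing E is merged 2 times, so code length = 2.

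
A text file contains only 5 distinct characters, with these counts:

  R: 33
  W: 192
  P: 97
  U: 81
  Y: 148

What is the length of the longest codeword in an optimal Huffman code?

Merge the two lowest-weight nodes at each step:
merge R(33) and U(81): 114
merge P(97) and 114: 211
merge Y(148) and W(192): 340
merge 211 and 340: 551
The rarest symbols sit at the bottom; the longest codeword is 3 bits.

3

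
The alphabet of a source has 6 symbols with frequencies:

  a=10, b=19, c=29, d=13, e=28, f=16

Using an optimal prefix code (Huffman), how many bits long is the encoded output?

288

Greedily combine the two least-frequent nodes:
combine a(10), d(13) → 23
combine f(16), b(19) → 35
combine 23, e(28) → 51
combine c(29), 35 → 64
combine 51, 64 → 115
The encoded length is the sum of every internal node's weight: 23 + 35 + 51 + 64 + 115 = 288 bits.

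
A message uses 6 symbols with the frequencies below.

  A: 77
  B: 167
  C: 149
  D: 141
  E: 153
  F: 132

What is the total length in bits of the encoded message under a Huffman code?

Build the Huffman tree bottom-up:
combine A(77), F(132) → 209
combine D(141), C(149) → 290
combine E(153), B(167) → 320
combine 209, 290 → 499
combine 320, 499 → 819
Each symbol's bit-cost is frequency × depth; summing gives 2137 bits (equivalently 209 + 290 + 320 + 499 + 819).

2137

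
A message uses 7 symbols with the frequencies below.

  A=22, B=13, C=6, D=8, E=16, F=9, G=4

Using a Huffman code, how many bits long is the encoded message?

206

Merge the two smallest weights repeatedly:
merge G(4) and C(6): 10
merge D(8) and F(9): 17
merge 10 and B(13): 23
merge E(16) and 17: 33
merge A(22) and 23: 45
merge 33 and 45: 78
Each symbol's bit-cost is frequency × depth; summing gives 206 bits (equivalently 10 + 17 + 23 + 33 + 45 + 78).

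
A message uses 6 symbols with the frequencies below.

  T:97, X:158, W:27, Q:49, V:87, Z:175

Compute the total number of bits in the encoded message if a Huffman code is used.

1425

Merge the two smallest weights repeatedly:
combine W(27), Q(49) → 76
combine 76, V(87) → 163
combine T(97), X(158) → 255
combine 163, Z(175) → 338
combine 255, 338 → 593
Total encoded bits = sum of merged weights = 76 + 163 + 255 + 338 + 593 = 1425.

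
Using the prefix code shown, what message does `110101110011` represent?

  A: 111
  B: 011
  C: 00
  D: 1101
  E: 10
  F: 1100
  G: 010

Read left to right; each codeword is recognised as soon as it completes (prefix code):
  1101→D | 011→B | 10→E | 011→B
Decoded message: DBEB

DBEB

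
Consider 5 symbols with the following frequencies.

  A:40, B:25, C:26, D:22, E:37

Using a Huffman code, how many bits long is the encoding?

347

Greedily combine the two least-frequent nodes:
combine D(22), B(25) → 47
combine C(26), E(37) → 63
combine A(40), 47 → 87
combine 63, 87 → 150
Each symbol's bit-cost is frequency × depth; summing gives 347 bits (equivalently 47 + 63 + 87 + 150).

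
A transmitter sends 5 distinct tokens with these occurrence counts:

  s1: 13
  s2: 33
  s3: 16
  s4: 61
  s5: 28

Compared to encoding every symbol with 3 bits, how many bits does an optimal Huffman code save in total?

Fixed-length: 3 bits × 151 symbols = 453 bits.
Huffman merges:
combine s1(13), s3(16) → 29
combine s5(28), 29 → 57
combine s2(33), 57 → 90
combine s4(61), 90 → 151
Huffman total = 29 + 57 + 90 + 151 = 327 bits.
Saving = 453 − 327 = 126 bits.

126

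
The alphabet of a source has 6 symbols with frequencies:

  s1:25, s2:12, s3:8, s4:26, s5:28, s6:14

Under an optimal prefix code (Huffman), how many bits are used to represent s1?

2

Build the tree from the bottom:
combine s3(8), s2(12) → 20
combine s6(14), 20 → 34
combine s1(25), s4(26) → 51
combine s5(28), 34 → 62
combine 51, 62 → 113
s1's leaf is at depth 2, giving a 2-bit codeword.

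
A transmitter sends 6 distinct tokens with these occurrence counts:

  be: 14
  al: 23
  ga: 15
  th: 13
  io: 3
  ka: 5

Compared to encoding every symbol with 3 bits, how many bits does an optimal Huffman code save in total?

44

Fixed-length: 3 bits × 73 symbols = 219 bits.
Huffman merges:
io(3) + ka(5) → 8
8 + th(13) → 21
be(14) + ga(15) → 29
21 + al(23) → 44
29 + 44 → 73
Huffman total = 8 + 21 + 29 + 44 + 73 = 175 bits.
Saving = 219 − 175 = 44 bits.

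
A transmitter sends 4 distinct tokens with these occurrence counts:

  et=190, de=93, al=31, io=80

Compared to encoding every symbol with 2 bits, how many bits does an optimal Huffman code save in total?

Fixed-length: 2 bits × 394 symbols = 788 bits.
Huffman merges:
merge al(31) and io(80): 111
merge de(93) and 111: 204
merge et(190) and 204: 394
Huffman total = 111 + 204 + 394 = 709 bits.
Saving = 788 − 709 = 79 bits.

79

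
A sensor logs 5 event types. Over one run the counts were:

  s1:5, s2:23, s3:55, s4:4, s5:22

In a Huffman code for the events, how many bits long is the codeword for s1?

4

Build the tree from the bottom:
s4(4) + s1(5) → 9
9 + s5(22) → 31
s2(23) + 31 → 54
54 + s3(55) → 109
s1 sits 4 levels below the root, so its codeword is 4 bits.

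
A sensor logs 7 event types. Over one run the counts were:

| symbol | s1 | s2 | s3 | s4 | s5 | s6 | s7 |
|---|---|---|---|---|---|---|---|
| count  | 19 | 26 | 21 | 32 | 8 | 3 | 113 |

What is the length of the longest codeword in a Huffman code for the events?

5

Merge the two lowest-weight nodes at each step:
merge s6(3) and s5(8): 11
merge 11 and s1(19): 30
merge s3(21) and s2(26): 47
merge 30 and s4(32): 62
merge 47 and 62: 109
merge 109 and s7(113): 222
The rarest symbols sit at the bottom; the longest codeword is 5 bits.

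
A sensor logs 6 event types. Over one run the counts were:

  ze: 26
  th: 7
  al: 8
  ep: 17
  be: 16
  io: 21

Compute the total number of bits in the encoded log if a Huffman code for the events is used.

236

Greedily combine the two least-frequent nodes:
th(7) + al(8) → 15
15 + be(16) → 31
ep(17) + io(21) → 38
ze(26) + 31 → 57
38 + 57 → 95
Total encoded bits = sum of merged weights = 15 + 31 + 38 + 57 + 95 = 236.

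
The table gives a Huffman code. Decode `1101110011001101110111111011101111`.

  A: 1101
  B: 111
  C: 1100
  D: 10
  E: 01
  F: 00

Read left to right; each codeword is recognised as soon as it completes (prefix code):
  1101→A | 1100→C | 1100→C | 1101→A | 1101→A | 111→B | 1101→A | 1101→A | 111→B
Decoded message: ACCAABAAB

ACCAABAAB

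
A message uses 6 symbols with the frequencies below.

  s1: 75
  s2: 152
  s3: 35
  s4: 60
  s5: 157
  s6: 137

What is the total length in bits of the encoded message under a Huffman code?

1497

Greedily combine the two least-frequent nodes:
merge s3(35) and s4(60): 95
merge s1(75) and 95: 170
merge s6(137) and s2(152): 289
merge s5(157) and 170: 327
merge 289 and 327: 616
Total encoded bits = sum of merged weights = 95 + 170 + 289 + 327 + 616 = 1497.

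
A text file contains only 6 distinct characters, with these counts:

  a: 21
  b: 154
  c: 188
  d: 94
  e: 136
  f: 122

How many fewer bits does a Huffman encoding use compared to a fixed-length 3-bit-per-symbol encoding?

363

Fixed-length: 3 bits × 715 symbols = 2145 bits.
Huffman merges:
combine a(21), d(94) → 115
combine 115, f(122) → 237
combine e(136), b(154) → 290
combine c(188), 237 → 425
combine 290, 425 → 715
Huffman total = 115 + 237 + 290 + 425 + 715 = 1782 bits.
Saving = 2145 − 1782 = 363 bits.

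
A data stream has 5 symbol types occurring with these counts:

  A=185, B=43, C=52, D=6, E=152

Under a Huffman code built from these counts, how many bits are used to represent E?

2

Build the tree from the bottom:
merge D(6) and B(43): 49
merge 49 and C(52): 101
merge 101 and E(152): 253
merge A(185) and 253: 438
E's leaf is at depth 2, giving a 2-bit codeword.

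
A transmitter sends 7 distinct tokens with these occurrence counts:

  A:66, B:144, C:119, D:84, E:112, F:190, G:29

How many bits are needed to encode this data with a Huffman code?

1993

Greedily combine the two least-frequent nodes:
G(29) + A(66) → 95
D(84) + 95 → 179
E(112) + C(119) → 231
B(144) + 179 → 323
F(190) + 231 → 421
323 + 421 → 744
Total encoded bits = sum of merged weights = 95 + 179 + 231 + 323 + 421 + 744 = 1993.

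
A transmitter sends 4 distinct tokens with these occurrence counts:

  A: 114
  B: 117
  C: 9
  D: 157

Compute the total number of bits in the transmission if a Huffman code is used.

760

Build the Huffman tree bottom-up:
C(9) + A(114) → 123
B(117) + 123 → 240
D(157) + 240 → 397
Each symbol's bit-cost is frequency × depth; summing gives 760 bits (equivalently 123 + 240 + 397).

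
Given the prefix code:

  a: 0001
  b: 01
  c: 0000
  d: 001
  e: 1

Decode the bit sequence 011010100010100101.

bebbabdb

Read left to right; each codeword is recognised as soon as it completes (prefix code):
  01→b | 1→e | 01→b | 01→b | 0001→a | 01→b | 001→d | 01→b
Decoded message: bebbabdb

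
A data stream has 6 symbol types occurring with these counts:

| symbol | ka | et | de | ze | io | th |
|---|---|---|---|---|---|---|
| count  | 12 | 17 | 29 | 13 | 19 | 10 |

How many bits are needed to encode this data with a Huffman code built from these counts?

252

Build the Huffman tree bottom-up:
merge th(10) and ka(12): 22
merge ze(13) and et(17): 30
merge io(19) and 22: 41
merge de(29) and 30: 59
merge 41 and 59: 100
Each symbol's bit-cost is frequency × depth; summing gives 252 bits (equivalently 22 + 30 + 41 + 59 + 100).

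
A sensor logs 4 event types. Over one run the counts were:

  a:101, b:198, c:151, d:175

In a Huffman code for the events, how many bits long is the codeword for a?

2

Repeatedly merge the two smallest:
a(101) + c(151) → 252
d(175) + b(198) → 373
252 + 373 → 625
The subtree containing a is merged 2 times, so code length = 2.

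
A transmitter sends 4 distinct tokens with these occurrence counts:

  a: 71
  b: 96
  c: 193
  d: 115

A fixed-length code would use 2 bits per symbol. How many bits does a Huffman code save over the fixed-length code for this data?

Fixed-length: 2 bits × 475 symbols = 950 bits.
Huffman merges:
combine a(71), b(96) → 167
combine d(115), 167 → 282
combine c(193), 282 → 475
Huffman total = 167 + 282 + 475 = 924 bits.
Saving = 950 − 924 = 26 bits.

26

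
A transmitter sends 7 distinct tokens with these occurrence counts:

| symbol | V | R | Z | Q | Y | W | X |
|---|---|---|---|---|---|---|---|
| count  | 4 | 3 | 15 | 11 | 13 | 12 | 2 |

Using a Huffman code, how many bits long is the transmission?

Merge the two smallest weights repeatedly:
combine X(2), R(3) → 5
combine V(4), 5 → 9
combine 9, Q(11) → 20
combine W(12), Y(13) → 25
combine Z(15), 20 → 35
combine 25, 35 → 60
Total encoded bits = sum of merged weights = 5 + 9 + 20 + 25 + 35 + 60 = 154.

154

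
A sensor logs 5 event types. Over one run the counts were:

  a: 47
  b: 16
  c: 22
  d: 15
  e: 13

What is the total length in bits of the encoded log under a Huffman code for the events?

Greedily combine the two least-frequent nodes:
e(13) + d(15) → 28
b(16) + c(22) → 38
28 + 38 → 66
a(47) + 66 → 113
Each symbol's bit-cost is frequency × depth; summing gives 245 bits (equivalently 28 + 38 + 66 + 113).

245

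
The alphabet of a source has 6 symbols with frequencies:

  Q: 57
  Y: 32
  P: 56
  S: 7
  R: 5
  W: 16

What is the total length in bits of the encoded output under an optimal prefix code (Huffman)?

386

Merge the two smallest weights repeatedly:
R(5) + S(7) → 12
12 + W(16) → 28
28 + Y(32) → 60
P(56) + Q(57) → 113
60 + 113 → 173
Total encoded bits = sum of merged weights = 12 + 28 + 60 + 113 + 173 = 386.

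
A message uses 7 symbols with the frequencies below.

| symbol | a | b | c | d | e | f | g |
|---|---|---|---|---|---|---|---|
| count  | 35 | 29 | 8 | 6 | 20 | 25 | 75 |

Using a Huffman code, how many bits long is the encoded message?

492

Merge the two smallest weights repeatedly:
d(6) + c(8) → 14
14 + e(20) → 34
f(25) + b(29) → 54
34 + a(35) → 69
54 + 69 → 123
g(75) + 123 → 198
Total encoded bits = sum of merged weights = 14 + 34 + 54 + 69 + 123 + 198 = 492.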